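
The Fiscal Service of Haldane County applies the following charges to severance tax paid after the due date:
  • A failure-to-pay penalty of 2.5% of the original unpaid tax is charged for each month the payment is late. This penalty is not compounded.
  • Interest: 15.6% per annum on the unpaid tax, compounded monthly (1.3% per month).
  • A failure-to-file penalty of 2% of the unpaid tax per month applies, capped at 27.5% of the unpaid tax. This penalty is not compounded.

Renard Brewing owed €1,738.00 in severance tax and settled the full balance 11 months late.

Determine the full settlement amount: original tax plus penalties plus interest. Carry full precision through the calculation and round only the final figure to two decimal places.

€2,863.65

Failure-to-file: 11 × 2% × €1,738.00 = €382.36 (under the 27.5% cap)
Failure-to-pay penalty: 11 × 2.5% × €1,738.00 = €477.95
Interest: €1,738.00 × ((1 + 0.013)^11 − 1) = €1,738.00 × 0.1526671… = €265.3354…
Total = €1,738.00 + €860.3100 + €265.3354… = €2,863.65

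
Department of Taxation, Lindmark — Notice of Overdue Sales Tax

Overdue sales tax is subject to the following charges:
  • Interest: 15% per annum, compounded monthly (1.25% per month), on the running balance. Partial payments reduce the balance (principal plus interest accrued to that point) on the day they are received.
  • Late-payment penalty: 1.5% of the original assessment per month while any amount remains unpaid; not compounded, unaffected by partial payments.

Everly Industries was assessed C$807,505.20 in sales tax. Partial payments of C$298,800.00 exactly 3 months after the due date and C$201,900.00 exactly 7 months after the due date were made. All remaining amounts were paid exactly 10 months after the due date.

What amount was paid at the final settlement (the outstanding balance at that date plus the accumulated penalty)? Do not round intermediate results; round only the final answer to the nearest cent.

Balance at month 3: C$807,505.2000 × (1 + 0.0125)^3 = C$838,166.7402…
After C$298,800.00 payment: C$838,166.7402… − C$298,800.00 = C$539,366.7402…
Balance at month 7: C$539,366.7402… × (1 + 0.0125)^4 = C$566,844.9605…
After C$201,900.00 payment: C$566,844.9605… − C$201,900.00 = C$364,944.9605…
Balance at month 10: C$364,944.9605… × (1 + 0.0125)^3 = C$378,802.1773…
Penalty: 10 × 1.5% × C$807,505.20 = C$121,125.78
Final settlement = outstanding balance + penalty = C$378,802.1773… + C$121,125.78 = C$499,927.96

C$499,927.96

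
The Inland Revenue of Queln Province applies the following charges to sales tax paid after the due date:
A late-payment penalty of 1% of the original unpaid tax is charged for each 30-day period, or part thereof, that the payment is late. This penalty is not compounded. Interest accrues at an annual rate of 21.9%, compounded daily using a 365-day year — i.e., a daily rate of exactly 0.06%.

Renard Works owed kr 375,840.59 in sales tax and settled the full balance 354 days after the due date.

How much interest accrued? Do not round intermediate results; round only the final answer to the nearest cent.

kr 88,910.23

Interest: kr 375,840.59 × ((1 + 0.0006)^354 − 1) = kr 375,840.59 × 0.23656368… = kr 88,910.2324…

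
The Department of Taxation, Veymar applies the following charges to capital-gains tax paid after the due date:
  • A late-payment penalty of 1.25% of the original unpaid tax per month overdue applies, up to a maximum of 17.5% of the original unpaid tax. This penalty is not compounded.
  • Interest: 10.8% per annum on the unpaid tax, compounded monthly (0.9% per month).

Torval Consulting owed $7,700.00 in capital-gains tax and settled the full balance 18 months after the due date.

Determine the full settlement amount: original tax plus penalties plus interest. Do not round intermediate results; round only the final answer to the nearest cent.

$10,395.07

Penalty (uncapped): 18 × 1.25% × $7,700.00 = $1,732.50; cap = 17.5% × $7,700.00 = $1,347.50 → penalty = $1,347.50
Interest: $7,700.00 × ((1 + 0.009)^18 − 1) = $7,700.00 × 0.1750085… = $1,347.5651…
Total = $7,700.00 + $1,347.5000 + $1,347.5651… = $10,395.07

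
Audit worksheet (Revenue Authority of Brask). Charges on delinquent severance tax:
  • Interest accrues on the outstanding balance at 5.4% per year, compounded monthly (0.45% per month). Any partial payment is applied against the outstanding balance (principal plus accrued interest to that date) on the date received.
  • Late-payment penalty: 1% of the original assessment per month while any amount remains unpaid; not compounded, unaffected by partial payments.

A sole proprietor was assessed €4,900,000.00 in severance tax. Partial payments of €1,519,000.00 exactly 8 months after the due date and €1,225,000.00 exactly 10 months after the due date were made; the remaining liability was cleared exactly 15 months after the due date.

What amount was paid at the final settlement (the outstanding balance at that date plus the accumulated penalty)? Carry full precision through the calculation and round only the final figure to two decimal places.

€3,156,063.56

Balance at month 8: €4,900,000.0000 × (1 + 0.0045)^8 = €5,079,203.4459…
After €1,519,000.00 payment: €5,079,203.4459… − €1,519,000.00 = €3,560,203.4459…
Balance at month 10: €3,560,203.4459… × (1 + 0.0045)^2 = €3,592,317.3710…
After €1,225,000.00 payment: €3,592,317.3710… − €1,225,000.00 = €2,367,317.3710…
Balance at month 15: €2,367,317.3710… × (1 + 0.0045)^5 = €2,421,063.5557…
Penalty: 15 × 1% × €4,900,000.00 = €735,000.00
Final settlement = outstanding balance + penalty = €2,421,063.5557… + €735,000.00 = €3,156,063.56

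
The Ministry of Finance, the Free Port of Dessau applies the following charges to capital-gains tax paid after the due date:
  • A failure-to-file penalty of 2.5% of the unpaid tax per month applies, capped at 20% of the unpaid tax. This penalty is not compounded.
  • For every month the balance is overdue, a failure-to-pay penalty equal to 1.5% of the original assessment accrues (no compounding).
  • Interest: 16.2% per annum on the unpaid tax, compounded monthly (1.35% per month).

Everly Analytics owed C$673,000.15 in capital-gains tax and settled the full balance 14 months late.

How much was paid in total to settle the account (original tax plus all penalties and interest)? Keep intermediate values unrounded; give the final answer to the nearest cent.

Failure-to-file: 14 × 2.5% × C$673,000.15 = C$235,550.05…, capped at 20% × C$673,000.15 = C$134,600.03
Failure-to-pay penalty = 1.5% × C$673,000.15 × 14 mo = C$141,330.03…
Interest: C$673,000.15 × ((1 + 0.0135)^14 − 1) = C$673,000.15 × 0.2065145… = C$138,984.2834…
Total = C$673,000.15 + C$275,930.0615 + C$138,984.2834… = C$1,087,914.49

C$1,087,914.49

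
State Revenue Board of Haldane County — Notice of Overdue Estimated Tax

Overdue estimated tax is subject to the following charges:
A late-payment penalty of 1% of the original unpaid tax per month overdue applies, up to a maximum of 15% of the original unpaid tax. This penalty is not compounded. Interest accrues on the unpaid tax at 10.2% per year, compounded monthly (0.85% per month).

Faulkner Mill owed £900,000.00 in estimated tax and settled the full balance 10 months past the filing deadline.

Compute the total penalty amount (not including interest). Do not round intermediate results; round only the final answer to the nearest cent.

£90,000.00

Penalty: 10 × 1% × £900,000.00 = £90,000.00 (below the 15% cap of £135,000.00)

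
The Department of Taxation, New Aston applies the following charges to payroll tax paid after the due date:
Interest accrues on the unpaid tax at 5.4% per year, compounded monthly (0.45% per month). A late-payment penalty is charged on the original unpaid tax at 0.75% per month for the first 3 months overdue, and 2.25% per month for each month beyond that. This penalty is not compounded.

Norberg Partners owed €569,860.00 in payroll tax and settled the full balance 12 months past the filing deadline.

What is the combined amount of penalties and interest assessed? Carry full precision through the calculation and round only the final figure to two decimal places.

Penalty, months 1–3: 3 × 0.75% × €569,860.00 = €12,821.85
Penalty, months 4–12: 9 × 2.25% × €569,860.00 = €115,396.65
Interest: €569,860.00 × ((1 + 0.0045)^12 − 1) = €569,860.00 × 0.0553568… = €31,545.5987…
Penalties + interest = €128,218.5000 + €31,545.5987… = €159,764.10

€159,764.10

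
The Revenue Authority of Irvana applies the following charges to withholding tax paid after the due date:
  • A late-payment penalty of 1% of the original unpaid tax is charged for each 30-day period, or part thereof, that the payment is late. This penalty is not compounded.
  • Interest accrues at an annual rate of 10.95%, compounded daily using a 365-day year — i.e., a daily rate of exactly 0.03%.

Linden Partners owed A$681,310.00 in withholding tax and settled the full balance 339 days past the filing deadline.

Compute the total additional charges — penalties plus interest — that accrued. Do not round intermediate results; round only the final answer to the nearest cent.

Penalty periods: ⌈339/30⌉ = 12; penalty = 12 × 1% × A$681,310.00 = A$81,757.20
Interest: A$681,310.00 × ((1 + 0.0003)^339 − 1) = A$681,310.00 × 0.10703442… = A$72,923.6220…
Penalties + interest = A$81,757.2000 + A$72,923.6220… = A$154,680.82

A$154,680.82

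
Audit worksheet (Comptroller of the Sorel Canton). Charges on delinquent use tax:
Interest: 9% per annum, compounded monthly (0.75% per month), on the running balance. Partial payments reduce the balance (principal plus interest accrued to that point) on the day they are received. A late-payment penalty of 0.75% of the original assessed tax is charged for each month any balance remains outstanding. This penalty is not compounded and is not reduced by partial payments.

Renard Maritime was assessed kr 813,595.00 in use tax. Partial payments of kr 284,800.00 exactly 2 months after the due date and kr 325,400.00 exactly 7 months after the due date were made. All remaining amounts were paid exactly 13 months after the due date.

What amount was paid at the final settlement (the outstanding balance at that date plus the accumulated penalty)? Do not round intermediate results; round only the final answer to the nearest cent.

kr 326,398.16

Balance at month 2: kr 813,595.0000 × (1 + 0.0075)^2 = kr 825,844.6897…
After kr 284,800.00 payment: kr 825,844.6897… − kr 284,800.00 = kr 541,044.6897…
Balance at month 7: kr 541,044.6897… × (1 + 0.0075)^5 = kr 561,640.4943…
After kr 325,400.00 payment: kr 561,640.4943… − kr 325,400.00 = kr 236,240.4943…
Balance at month 13: kr 236,240.4943… × (1 + 0.0075)^6 = kr 247,072.6490…
Penalty: 13 × 0.75% × kr 813,595.00 = kr 79,325.51…
Final settlement = outstanding balance + penalty = kr 247,072.6490… + kr 79,325.51… = kr 326,398.16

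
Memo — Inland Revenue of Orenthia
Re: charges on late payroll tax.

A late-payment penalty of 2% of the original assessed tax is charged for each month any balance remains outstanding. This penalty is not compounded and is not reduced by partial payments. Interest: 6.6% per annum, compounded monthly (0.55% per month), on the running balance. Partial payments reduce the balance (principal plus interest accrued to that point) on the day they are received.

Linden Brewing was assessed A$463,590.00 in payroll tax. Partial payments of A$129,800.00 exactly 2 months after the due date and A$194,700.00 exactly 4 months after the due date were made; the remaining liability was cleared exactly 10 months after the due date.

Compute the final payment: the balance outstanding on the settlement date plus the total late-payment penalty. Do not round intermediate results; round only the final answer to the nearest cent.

A$245,609.40

Balance at month 2: A$463,590.0000 × (1 + 0.0055)^2 = A$468,703.5136…
After A$129,800.00 payment: A$468,703.5136… − A$129,800.00 = A$338,903.5136…
Balance at month 4: A$338,903.5136… × (1 + 0.0055)^2 = A$342,641.7041…
After A$194,700.00 payment: A$342,641.7041… − A$194,700.00 = A$147,941.7041…
Balance at month 10: A$147,941.7041… × (1 + 0.0055)^6 = A$152,891.4032…
Penalty: 10 × 2% × A$463,590.00 = A$92,718.00
Final settlement = outstanding balance + penalty = A$152,891.4032… + A$92,718.00 = A$245,609.40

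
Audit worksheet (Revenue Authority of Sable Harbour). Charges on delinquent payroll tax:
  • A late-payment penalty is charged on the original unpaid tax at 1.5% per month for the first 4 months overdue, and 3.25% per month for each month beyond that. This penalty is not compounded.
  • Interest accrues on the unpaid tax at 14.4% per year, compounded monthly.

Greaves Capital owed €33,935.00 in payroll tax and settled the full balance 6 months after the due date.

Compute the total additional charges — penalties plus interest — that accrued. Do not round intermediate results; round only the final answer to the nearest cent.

€6,759.68

Penalty, months 1–4: 4 × 1.5% × €33,935.00 = €2,036.10
Penalty, months 5–6: 2 × 3.25% × €33,935.00 = €2,205.78…
Interest (14.4%/yr ÷ 12 = 1.2%/month): €33,935.00 × ((1 + 0.012)^6 − 1) = €2,517.8030…
Penalties + interest = €4,241.8750 + €2,517.8030… = €6,759.68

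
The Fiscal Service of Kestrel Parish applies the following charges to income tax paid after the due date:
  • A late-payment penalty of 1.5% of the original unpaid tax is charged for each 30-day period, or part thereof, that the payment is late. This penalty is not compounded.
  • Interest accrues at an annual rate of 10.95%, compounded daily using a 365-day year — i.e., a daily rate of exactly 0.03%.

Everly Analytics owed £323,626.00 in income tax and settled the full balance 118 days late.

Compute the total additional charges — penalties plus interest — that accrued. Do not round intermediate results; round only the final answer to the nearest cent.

Penalty periods: ⌈118/30⌉ = 4; penalty = 4 × 1.5% × £323,626.00 = £19,417.56
Interest: £323,626.00 × ((1 + 0.0003)^118 − 1) = £323,626.00 × 0.03602854… = £11,659.7721…
Penalties + interest = £19,417.5600 + £11,659.7721… = £31,077.33

£31,077.33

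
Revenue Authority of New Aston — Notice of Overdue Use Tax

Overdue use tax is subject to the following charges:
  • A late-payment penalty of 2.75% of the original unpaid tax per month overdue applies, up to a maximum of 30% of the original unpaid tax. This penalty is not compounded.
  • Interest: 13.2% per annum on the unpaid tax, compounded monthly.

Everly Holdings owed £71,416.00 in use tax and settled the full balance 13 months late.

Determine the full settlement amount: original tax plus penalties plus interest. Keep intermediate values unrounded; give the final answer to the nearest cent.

Penalty (uncapped): 13 × 2.75% × £71,416.00 = £25,531.22; cap = 30% × £71,416.00 = £21,424.80 → penalty = £21,424.80
Interest (13.2%/yr ÷ 12 = 1.1%/month): £71,416.00 × ((1 + 0.011)^13 − 1) = £10,914.4605…
Total = £71,416.00 + £21,424.8000 + £10,914.4605… = £103,755.26

£103,755.26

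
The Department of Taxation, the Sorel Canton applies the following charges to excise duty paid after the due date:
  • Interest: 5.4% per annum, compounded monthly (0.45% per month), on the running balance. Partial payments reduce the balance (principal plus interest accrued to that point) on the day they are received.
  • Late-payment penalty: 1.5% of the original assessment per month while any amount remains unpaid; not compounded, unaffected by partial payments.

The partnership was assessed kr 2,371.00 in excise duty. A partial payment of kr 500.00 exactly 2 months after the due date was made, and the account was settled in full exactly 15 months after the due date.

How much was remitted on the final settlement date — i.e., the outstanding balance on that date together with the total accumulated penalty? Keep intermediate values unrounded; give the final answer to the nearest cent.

Balance at month 2: kr 2,371.0000 × (1 + 0.0045)^2 = kr 2,392.3870…
After kr 500.00 payment: kr 2,392.3870… − kr 500.00 = kr 1,892.3870…
Balance at month 15: kr 1,892.3870… × (1 + 0.0045)^13 = kr 2,006.1306…
Penalty: 15 × 1.5% × kr 2,371.00 = kr 533.48…
Final settlement = outstanding balance + penalty = kr 2,006.1306… + kr 533.48… = kr 2,539.61

kr 2,539.61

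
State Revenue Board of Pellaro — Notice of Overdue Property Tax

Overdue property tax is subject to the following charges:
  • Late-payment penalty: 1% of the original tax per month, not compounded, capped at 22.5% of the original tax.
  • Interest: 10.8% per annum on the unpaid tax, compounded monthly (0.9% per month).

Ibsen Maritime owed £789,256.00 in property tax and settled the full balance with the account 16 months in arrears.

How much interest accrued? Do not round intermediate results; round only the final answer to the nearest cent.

Interest: £789,256.00 × ((1 + 0.009)^16 − 1) = £789,256.00 × 0.1541404… = £121,656.2697…

£121,656.27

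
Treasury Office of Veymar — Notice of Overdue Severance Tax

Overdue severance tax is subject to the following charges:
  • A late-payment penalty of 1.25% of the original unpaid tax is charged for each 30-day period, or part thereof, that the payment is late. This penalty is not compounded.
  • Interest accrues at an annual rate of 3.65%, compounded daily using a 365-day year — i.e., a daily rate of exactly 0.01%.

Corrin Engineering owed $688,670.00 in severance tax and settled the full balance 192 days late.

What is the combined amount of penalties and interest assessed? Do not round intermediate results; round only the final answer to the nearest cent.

Penalty periods: ⌈192/30⌉ = 7; penalty = 7 × 1.25% × $688,670.00 = $60,258.63…
Interest: $688,670.00 × ((1 + 0.0001)^192 − 1) = $688,670.00 × 0.01938453… = $13,349.5421…
Penalties + interest = $60,258.6250 + $13,349.5421… = $73,608.17

$73,608.17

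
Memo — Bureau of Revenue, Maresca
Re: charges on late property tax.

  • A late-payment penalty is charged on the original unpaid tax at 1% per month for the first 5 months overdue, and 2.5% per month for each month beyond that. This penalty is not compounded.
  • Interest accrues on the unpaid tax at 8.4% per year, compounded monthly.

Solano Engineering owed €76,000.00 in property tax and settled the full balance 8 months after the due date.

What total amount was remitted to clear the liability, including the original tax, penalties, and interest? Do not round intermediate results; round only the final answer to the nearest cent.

Penalty, months 1–5: 5 × 1% × €76,000.00 = €3,800.00
Penalty, months 6–8: 3 × 2.5% × €76,000.00 = €5,700.00
Interest (8.4%/yr ÷ 12 = 0.7%/month): €76,000.00 × ((1 + 0.007)^8 − 1) = €4,361.7447…
Total = €76,000.00 + €9,500.0000 + €4,361.7447… = €89,861.74

€89,861.74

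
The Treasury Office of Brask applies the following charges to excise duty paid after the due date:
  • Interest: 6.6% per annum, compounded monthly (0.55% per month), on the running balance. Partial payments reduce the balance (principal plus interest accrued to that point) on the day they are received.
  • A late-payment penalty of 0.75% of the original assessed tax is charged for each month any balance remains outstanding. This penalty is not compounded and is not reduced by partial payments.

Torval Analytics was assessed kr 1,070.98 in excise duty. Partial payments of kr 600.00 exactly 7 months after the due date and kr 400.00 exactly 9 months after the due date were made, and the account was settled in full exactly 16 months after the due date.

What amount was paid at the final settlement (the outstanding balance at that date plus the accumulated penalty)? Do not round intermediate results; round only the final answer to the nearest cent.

Balance at month 7: kr 1,070.9800 × (1 + 0.0055)^7 = kr 1,112.8993…
After kr 600.00 payment: kr 1,112.8993… − kr 600.00 = kr 512.8993…
Balance at month 9: kr 512.8993… × (1 + 0.0055)^2 = kr 518.5567…
After kr 400.00 payment: kr 518.5567… − kr 400.00 = kr 118.5567…
Balance at month 16: kr 118.5567… × (1 + 0.0055)^7 = kr 123.1972…
Penalty: 16 × 0.75% × kr 1,070.98 = kr 128.52…
Final settlement = outstanding balance + penalty = kr 123.1972… + kr 128.52… = kr 251.71

kr 251.71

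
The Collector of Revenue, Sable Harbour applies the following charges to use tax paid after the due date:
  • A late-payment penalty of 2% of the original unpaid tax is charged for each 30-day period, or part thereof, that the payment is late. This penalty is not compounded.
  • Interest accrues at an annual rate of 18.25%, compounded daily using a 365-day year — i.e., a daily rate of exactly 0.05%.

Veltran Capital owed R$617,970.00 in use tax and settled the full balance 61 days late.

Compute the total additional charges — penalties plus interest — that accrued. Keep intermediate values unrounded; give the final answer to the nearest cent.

R$56,211.81

Penalty periods: ⌈61/30⌉ = 3; penalty = 3 × 2% × R$617,970.00 = R$37,078.20
Interest: R$617,970.00 × ((1 + 0.0005)^61 − 1) = R$617,970.00 × 0.03096203… = R$19,133.6066…
Penalties + interest = R$37,078.2000 + R$19,133.6066… = R$56,211.81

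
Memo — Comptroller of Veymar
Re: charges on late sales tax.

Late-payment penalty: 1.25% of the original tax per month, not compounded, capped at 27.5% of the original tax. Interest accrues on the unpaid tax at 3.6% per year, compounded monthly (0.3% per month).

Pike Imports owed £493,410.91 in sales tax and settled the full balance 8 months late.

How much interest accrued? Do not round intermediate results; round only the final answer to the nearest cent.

£11,966.95

Interest: £493,410.91 × ((1 + 0.003)^8 − 1) = £493,410.91 × 0.0242535… = £11,966.9502…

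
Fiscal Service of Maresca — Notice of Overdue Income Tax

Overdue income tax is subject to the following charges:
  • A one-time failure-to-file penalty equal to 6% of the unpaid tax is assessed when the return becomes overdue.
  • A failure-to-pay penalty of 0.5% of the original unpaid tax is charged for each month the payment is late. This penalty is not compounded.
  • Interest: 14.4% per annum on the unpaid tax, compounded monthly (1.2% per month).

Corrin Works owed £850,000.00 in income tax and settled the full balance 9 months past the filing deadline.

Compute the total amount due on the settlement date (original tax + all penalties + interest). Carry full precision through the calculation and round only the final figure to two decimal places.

£1,035,582.03

Failure-to-file penalty: 6% × £850,000.00 = £51,000.00
Failure-to-pay penalty: 9 × 0.5% × £850,000.00 = £38,250.00
Interest: £850,000.00 × ((1 + 0.012)^9 − 1) = £850,000.00 × 0.1133318… = £96,332.0269…
Total = £850,000.00 + £89,250.0000 + £96,332.0269… = £1,035,582.03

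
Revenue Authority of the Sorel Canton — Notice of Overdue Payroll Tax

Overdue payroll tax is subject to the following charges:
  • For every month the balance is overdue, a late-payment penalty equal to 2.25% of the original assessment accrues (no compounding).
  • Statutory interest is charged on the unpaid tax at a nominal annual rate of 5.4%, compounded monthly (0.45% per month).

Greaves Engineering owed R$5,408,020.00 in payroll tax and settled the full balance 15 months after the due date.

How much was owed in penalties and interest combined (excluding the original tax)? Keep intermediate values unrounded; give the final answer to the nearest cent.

Late-payment penalty: 15 × 2.25% × R$5,408,020.00 = R$1,825,206.75
Interest: R$5,408,020.00 × ((1 + 0.0045)^15 − 1) = R$5,408,020.00 × 0.0696683… = R$376,767.4364…
Penalties + interest = R$1,825,206.7500 + R$376,767.4364… = R$2,201,974.19

R$2,201,974.19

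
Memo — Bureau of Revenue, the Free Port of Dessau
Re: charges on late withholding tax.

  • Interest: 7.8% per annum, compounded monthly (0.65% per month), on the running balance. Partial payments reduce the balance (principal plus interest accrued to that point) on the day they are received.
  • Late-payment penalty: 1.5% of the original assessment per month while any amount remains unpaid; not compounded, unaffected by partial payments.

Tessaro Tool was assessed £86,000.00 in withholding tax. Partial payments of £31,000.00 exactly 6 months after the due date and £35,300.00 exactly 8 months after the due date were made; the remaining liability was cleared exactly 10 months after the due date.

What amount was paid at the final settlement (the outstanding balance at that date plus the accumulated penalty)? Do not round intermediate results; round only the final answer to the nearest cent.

Balance at month 6: £86,000.0000 × (1 + 0.0065)^6 = £89,408.9772…
After £31,000.00 payment: £89,408.9772… − £31,000.00 = £58,408.9772…
Balance at month 8: £58,408.9772… × (1 + 0.0065)^2 = £59,170.7616…
After £35,300.00 payment: £59,170.7616… − £35,300.00 = £23,870.7616…
Balance at month 10: £23,870.7616… × (1 + 0.0065)^2 = £24,182.0901…
Penalty: 10 × 1.5% × £86,000.00 = £12,900.00
Final settlement = outstanding balance + penalty = £24,182.0901… + £12,900.00 = £37,082.09

£37,082.09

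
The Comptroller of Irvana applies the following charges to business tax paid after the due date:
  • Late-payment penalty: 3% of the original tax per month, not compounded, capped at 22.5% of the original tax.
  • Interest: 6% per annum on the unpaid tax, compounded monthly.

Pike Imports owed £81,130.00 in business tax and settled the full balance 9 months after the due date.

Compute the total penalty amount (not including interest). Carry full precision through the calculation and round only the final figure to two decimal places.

Penalty (uncapped): 9 × 3% × £81,130.00 = £21,905.10; cap = 22.5% × £81,130.00 = £18,254.25 → penalty = £18,254.25

£18,254.25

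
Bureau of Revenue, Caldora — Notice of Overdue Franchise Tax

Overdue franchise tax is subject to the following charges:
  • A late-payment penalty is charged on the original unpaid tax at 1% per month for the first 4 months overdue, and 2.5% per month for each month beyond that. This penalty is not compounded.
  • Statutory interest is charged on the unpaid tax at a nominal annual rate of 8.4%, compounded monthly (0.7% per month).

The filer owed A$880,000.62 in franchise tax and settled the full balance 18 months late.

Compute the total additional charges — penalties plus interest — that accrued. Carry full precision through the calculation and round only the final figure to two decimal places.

A$460,930.58

Penalty, months 1–4: 4 × 1% × A$880,000.62 = A$35,200.02…
Penalty, months 5–18: 14 × 2.5% × A$880,000.62 = A$308,000.22…
Interest: A$880,000.62 × ((1 + 0.007)^18 − 1) = A$880,000.62 × 0.1337844… = A$117,730.3385…
Penalties + interest = A$343,200.2418 + A$117,730.3385… = A$460,930.58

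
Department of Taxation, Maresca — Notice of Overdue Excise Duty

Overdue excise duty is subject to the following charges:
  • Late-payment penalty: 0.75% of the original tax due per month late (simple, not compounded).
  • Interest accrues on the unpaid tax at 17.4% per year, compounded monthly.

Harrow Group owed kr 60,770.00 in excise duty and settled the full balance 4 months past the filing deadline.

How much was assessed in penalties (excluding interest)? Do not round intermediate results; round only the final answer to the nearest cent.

Late-payment penalty = 0.75% × kr 60,770.00 × 4 mo = kr 1,823.10

kr 1,823.10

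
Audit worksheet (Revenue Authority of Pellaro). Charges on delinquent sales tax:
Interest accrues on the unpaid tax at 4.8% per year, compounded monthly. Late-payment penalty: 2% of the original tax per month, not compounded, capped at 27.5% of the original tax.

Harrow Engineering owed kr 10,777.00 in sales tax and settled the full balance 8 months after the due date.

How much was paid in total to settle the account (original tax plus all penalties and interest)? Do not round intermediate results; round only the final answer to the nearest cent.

Penalty: 8 × 2% × kr 10,777.00 = kr 1,724.32 (below the 27.5% cap of kr 2,963.68…)
Interest (4.8%/yr ÷ 12 = 0.4%/month): kr 10,777.00 × ((1 + 0.004)^8 − 1) = kr 349.7309…
Total = kr 10,777.00 + kr 1,724.3200 + kr 349.7309… = kr 12,851.05

kr 12,851.05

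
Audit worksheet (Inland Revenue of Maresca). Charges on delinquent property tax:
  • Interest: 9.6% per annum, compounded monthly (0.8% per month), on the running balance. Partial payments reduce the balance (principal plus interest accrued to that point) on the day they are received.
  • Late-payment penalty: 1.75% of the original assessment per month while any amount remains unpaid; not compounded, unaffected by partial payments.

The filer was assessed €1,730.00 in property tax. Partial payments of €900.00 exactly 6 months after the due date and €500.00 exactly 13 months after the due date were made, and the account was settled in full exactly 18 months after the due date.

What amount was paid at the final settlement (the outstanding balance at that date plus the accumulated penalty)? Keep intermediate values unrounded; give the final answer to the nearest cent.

€1,031.13

Balance at month 6: €1,730.0000 × (1 + 0.008)^6 = €1,814.7186…
After €900.00 payment: €1,814.7186… − €900.00 = €914.7186…
Balance at month 13: €914.7186… × (1 + 0.008)^7 = €967.1888…
After €500.00 payment: €967.1888… − €500.00 = €467.1888…
Balance at month 18: €467.1888… × (1 + 0.008)^5 = €486.1777…
Penalty: 18 × 1.75% × €1,730.00 = €544.95
Final settlement = outstanding balance + penalty = €486.1777… + €544.95 = €1,031.13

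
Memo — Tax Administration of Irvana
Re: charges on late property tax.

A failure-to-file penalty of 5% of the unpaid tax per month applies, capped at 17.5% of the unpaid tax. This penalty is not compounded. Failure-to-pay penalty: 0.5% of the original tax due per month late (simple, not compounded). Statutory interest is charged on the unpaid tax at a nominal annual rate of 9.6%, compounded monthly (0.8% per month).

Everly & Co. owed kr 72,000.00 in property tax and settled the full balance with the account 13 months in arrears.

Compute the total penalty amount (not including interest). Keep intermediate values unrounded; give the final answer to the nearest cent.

kr 17,280.00

Failure-to-file: 13 × 5% × kr 72,000.00 = kr 46,800.00, capped at 17.5% × kr 72,000.00 = kr 12,600.00
Failure-to-pay penalty = 0.5% × kr 72,000.00 × 13 mo = kr 4,680.00
Total penalty = kr 12,600.00 + kr 4,680.00 = kr 17,280.00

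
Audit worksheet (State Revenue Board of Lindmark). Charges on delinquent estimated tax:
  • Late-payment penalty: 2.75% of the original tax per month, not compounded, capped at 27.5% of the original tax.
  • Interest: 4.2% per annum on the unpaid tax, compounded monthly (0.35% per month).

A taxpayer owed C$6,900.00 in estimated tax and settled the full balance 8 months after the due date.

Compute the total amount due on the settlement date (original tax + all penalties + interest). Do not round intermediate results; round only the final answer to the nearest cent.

C$8,613.58

Penalty: 8 × 2.75% × C$6,900.00 = C$1,518.00 (below the 27.5% cap of C$1,897.50)
Interest: C$6,900.00 × ((1 + 0.0035)^8 − 1) = C$6,900.00 × 0.0283454… = C$195.5833…
Total = C$6,900.00 + C$1,518.0000 + C$195.5833… = C$8,613.58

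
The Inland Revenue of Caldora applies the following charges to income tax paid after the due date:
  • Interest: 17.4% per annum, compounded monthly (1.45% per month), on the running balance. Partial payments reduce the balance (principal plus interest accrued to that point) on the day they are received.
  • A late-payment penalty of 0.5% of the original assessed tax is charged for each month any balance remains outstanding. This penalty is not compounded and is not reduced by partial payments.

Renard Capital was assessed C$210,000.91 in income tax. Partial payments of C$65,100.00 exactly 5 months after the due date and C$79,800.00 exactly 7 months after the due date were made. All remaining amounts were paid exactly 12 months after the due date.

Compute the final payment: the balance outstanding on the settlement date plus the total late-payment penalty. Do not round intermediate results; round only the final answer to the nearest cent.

C$104,442.89

Balance at month 5: C$210,000.9100 × (1 + 0.0145)^5 = C$225,673.9516…
After C$65,100.00 payment: C$225,673.9516… − C$65,100.00 = C$160,573.9516…
Balance at month 7: C$160,573.9516… × (1 + 0.0145)^2 = C$165,264.3568…
After C$79,800.00 payment: C$165,264.3568… − C$79,800.00 = C$85,464.3568…
Balance at month 12: C$85,464.3568… × (1 + 0.0145)^5 = C$91,842.8360…
Penalty: 12 × 0.5% × C$210,000.91 = C$12,600.05…
Final settlement = outstanding balance + penalty = C$91,842.8360… + C$12,600.05… = C$104,442.89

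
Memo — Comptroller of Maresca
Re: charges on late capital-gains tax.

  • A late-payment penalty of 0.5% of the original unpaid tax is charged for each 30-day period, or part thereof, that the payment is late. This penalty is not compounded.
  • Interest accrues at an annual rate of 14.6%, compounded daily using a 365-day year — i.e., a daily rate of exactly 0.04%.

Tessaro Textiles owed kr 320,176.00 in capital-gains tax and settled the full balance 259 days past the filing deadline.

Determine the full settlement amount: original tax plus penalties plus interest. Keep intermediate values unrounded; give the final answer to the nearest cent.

Penalty periods: ⌈259/30⌉ = 9; penalty = 9 × 0.5% × kr 320,176.00 = kr 14,407.92
Interest: kr 320,176.00 × ((1 + 0.0004)^259 − 1) = kr 320,176.00 × 0.10913373… = kr 34,942.0005…
Total = kr 320,176.00 + kr 14,407.9200 + kr 34,942.0005… = kr 369,525.92

kr 369,525.92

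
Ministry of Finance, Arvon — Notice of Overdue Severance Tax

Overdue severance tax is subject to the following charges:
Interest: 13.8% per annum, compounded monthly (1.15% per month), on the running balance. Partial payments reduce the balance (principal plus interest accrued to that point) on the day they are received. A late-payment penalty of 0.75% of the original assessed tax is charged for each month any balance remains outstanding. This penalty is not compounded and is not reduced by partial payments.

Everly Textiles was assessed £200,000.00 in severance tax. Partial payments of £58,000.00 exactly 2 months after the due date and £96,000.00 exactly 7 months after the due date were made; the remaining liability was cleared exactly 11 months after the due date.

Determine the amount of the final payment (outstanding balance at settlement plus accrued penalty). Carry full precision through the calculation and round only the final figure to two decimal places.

£78,526.67

Balance at month 2: £200,000.0000 × (1 + 0.0115)^2 = £204,626.4500
After £58,000.00 payment: £204,626.4500 − £58,000.00 = £146,626.4500
Balance at month 7: £146,626.4500 × (1 + 0.0115)^5 = £155,253.6272…
After £96,000.00 payment: £155,253.6272… − £96,000.00 = £59,253.6272…
Balance at month 11: £59,253.6272… × (1 + 0.0115)^4 = £62,026.6733…
Penalty: 11 × 0.75% × £200,000.00 = £16,500.00
Final settlement = outstanding balance + penalty = £62,026.6733… + £16,500.00 = £78,526.67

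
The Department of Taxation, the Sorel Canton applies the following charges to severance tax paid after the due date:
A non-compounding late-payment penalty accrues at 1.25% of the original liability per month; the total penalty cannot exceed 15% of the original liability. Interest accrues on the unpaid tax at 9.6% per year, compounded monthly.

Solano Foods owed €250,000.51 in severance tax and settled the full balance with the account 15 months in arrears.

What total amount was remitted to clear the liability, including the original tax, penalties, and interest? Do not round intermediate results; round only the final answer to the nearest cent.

Penalty (uncapped): 15 × 1.25% × €250,000.51 = €46,875.10…; cap = 15% × €250,000.51 = €37,500.08… → penalty = €37,500.08…
Interest (9.6%/yr ÷ 12 = 0.8%/month): €250,000.51 × ((1 + 0.008)^15 − 1) = €31,739.7274…
Total = €250,000.51 + €37,500.0765 + €31,739.7274… = €319,240.31

€319,240.31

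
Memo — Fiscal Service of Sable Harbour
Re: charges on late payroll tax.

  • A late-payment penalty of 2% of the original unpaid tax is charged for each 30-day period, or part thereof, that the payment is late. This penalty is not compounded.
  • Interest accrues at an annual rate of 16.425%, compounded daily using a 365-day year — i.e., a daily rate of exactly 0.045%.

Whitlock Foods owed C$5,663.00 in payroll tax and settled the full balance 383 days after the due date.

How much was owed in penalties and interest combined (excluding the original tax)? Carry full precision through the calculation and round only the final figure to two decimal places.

C$2,537.29

Penalty periods: ⌈383/30⌉ = 13; penalty = 13 × 2% × C$5,663.00 = C$1,472.38
Interest: C$5,663.00 × ((1 + 0.00045)^383 − 1) = C$5,663.00 × 0.18804754… = C$1,064.9132…
Penalties + interest = C$1,472.3800 + C$1,064.9132… = C$2,537.29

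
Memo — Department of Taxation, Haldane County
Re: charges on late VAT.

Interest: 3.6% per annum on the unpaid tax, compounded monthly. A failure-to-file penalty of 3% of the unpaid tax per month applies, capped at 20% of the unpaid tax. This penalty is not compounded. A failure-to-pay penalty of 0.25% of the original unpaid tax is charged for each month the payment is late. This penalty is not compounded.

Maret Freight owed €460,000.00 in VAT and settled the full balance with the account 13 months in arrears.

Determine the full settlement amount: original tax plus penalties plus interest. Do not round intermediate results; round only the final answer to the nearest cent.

Failure-to-file: 13 × 3% × €460,000.00 = €179,400.00, capped at 20% × €460,000.00 = €92,000.00
Failure-to-pay penalty: 13 × 0.25% × €460,000.00 = €14,950.00
Interest (3.6%/yr ÷ 12 = 0.3%/month): €460,000.00 × ((1 + 0.003)^13 − 1) = €18,266.4989…
Total = €460,000.00 + €106,950.0000 + €18,266.4989… = €585,216.50

€585,216.50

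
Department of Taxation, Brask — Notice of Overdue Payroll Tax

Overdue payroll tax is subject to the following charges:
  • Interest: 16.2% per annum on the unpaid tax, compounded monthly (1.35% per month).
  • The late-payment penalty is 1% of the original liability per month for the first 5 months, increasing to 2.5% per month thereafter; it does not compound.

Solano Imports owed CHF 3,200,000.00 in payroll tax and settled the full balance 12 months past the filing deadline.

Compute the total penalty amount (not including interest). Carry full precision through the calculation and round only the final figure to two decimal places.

Penalty, months 1–5: 5 × 1% × CHF 3,200,000.00 = CHF 160,000.00
Penalty, months 6–12: 7 × 2.5% × CHF 3,200,000.00 = CHF 560,000.00
Total penalty = CHF 160,000.00 + CHF 560,000.00 = CHF 720,000.00

CHF 720,000.00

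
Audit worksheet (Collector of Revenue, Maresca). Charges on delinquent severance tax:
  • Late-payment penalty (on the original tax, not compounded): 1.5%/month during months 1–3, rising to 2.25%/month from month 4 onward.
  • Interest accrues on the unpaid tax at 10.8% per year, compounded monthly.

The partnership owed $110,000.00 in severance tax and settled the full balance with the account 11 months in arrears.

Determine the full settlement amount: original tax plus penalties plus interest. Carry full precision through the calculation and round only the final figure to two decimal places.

Penalty, months 1–3: 3 × 1.5% × $110,000.00 = $4,950.00
Penalty, months 4–11: 8 × 2.25% × $110,000.00 = $19,800.00
Interest (10.8%/yr ÷ 12 = 0.9%/month): $110,000.00 × ((1 + 0.009)^11 − 1) = $11,393.5225…
Total = $110,000.00 + $24,750.0000 + $11,393.5225… = $146,143.52

$146,143.52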